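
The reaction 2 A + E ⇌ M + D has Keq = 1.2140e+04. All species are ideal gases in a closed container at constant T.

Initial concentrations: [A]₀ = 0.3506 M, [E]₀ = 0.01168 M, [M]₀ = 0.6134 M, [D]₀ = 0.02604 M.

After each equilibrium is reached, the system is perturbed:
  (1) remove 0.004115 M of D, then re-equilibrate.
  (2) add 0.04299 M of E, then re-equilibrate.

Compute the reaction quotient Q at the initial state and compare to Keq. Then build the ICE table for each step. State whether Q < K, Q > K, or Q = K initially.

Q₀ = 11.13; Q < K (proceeds forward)

Q₀ = 11.13 vs Keq = 1.2140e+04 ⇒ Q<K, forward
Step 1:
                   A          E          M          D
  I           0.3506    0.01168     0.6134    0.02604
  C         -0.02332   -0.01166    0.01166    0.01166
  E           0.3273 1.8123e-05     0.6251     0.0377
  solve Keq expr → x = 0.01166; check Q = 1.2140e+04
Then remove 0.004115 M of D.
Step 2:
                   A          E          M          D
  I           0.3273 1.8123e-05     0.6251    0.03359
  C       -3.9534e-06 -1.9767e-06 1.9767e-06 1.9767e-06
  E           0.3273 1.6147e-05     0.6251    0.03359
  solve Keq expr → x = 1.9767e-06; check Q = 1.2140e+04
Then add 0.04299 M of E.
Step 3:
                   A          E          M          D
  I           0.3273    0.04301     0.6251    0.03359
  C         -0.08587   -0.04293    0.04293    0.04293
  E           0.2414 7.2253e-05      0.668    0.07652
  solve Keq expr → x = 0.04293; check Q = 1.2140e+04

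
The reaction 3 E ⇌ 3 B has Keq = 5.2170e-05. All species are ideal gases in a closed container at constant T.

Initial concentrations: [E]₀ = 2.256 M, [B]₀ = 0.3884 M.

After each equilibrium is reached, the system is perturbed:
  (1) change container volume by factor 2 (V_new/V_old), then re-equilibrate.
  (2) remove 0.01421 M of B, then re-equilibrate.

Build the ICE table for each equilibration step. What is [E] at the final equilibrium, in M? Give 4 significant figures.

[E]_eq = 1.261 M

Q₀ = 0.005103 vs Keq = 5.2170e-05 ⇒ Q>K, reverse
Step 1:
                   E          B
  init         2.256     0.3884
  Δ           0.2931    -0.2931
  eq           2.549    0.09525
  solve Keq expr → x = -0.09772; check Q = 5.2170e-05
Then change container volume by factor 2 (V_new/V_old).
Step 2:
                   E          B
  init         1.275    0.04763
  Δ                0          0
  eq           1.275    0.04763
  solve Keq expr → x = 0; check Q = 5.2170e-05
Then remove 0.01421 M of B.
Step 3:
                   E          B
  init         1.275    0.03342
  Δ          -0.0137     0.0137
  eq           1.261    0.04711
  solve Keq expr → x = 0.004566; check Q = 5.2170e-05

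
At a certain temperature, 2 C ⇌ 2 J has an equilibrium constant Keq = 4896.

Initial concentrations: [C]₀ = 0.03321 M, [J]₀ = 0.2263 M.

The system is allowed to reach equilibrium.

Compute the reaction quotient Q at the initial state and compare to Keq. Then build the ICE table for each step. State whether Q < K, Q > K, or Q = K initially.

Q₀ = 46.43 vs Keq = 4896 ⇒ Q<K, forward
Step 1:
                    C           J
  Initial     0.03321      0.2263
  Change     -0.02955     0.02955
  Equil      0.003657      0.2559
  solve Keq expr → x = 0.01478; check Q = 4896

Q₀ = 46.43; Q < K (proceeds forward)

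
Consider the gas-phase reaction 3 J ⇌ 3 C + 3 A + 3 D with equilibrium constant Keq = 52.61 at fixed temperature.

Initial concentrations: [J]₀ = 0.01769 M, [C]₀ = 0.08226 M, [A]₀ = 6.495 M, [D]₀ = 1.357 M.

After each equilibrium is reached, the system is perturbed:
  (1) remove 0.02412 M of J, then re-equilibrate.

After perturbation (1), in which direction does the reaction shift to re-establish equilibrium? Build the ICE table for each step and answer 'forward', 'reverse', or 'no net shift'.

Q₀ = 6.8843e+04 vs Keq = 52.61 ⇒ Q>K, reverse
Step 1:
                   J          C          A          D
  init       0.01769    0.08226      6.495      1.357
  Δ          0.05146   -0.05146   -0.05146   -0.05146
  eq         0.06915     0.0308      6.444      1.306
  solve Keq expr → x = -0.01715; check Q = 52.61
Then remove 0.02412 M of J.
Step 2:
                   J          C          A          D
  init       0.04503     0.0308      6.444      1.306
  Δ         0.007323  -0.007323  -0.007323  -0.007323
  eq         0.05235    0.02348      6.436      1.298
  solve Keq expr → x = -0.002441; check Q = 52.61

Direction: reverse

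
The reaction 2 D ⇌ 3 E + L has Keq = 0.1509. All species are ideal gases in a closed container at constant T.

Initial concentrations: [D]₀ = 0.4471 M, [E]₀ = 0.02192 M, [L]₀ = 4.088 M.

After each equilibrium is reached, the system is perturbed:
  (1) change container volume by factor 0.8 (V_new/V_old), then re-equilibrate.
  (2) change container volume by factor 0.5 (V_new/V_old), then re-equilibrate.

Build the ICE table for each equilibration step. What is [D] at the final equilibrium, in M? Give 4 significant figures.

Q₀ = 2.1539e-04 vs Keq = 0.1509 ⇒ Q<K, forward
Step 1:
                   D          E          L
  init        0.4471    0.02192      4.088
  Δ         -0.09553     0.1433    0.04777
  eq          0.3516     0.1652      4.136
  solve Keq expr → x = 0.04777; check Q = 0.1509
Then change container volume by factor 0.8 (V_new/V_old).
Step 2:
                   D          E          L
  init        0.4395     0.2065       5.17
  Δ          0.01609   -0.02413  -0.008045
  eq          0.4556     0.1824      5.162
  solve Keq expr → x = -0.008045; check Q = 0.1509
Then change container volume by factor 0.5 (V_new/V_old).
Step 3:
                   D          E          L
  init        0.9111     0.3648      10.32
  Δ          0.08084    -0.1213   -0.04042
  eq          0.9919     0.2435      10.28
  solve Keq expr → x = -0.04042; check Q = 0.1509

[D]_eq = 0.9919 M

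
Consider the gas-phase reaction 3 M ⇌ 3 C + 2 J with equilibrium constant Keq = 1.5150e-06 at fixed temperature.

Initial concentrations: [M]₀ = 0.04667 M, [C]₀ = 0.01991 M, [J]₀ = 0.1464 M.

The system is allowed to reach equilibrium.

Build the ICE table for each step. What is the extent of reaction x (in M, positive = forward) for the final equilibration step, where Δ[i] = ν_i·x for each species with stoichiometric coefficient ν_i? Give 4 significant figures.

Q₀ = 0.001664 vs Keq = 1.5150e-06 ⇒ Q>K, reverse
Step 1:
                    M           C           J
  init        0.04667     0.01991      0.1464
  Δ           0.01713    -0.01713    -0.01142
  eq           0.0638    0.002784       0.135
  solve Keq expr → x = -0.005709; check Q = 1.5150e-06

x = -0.005709 M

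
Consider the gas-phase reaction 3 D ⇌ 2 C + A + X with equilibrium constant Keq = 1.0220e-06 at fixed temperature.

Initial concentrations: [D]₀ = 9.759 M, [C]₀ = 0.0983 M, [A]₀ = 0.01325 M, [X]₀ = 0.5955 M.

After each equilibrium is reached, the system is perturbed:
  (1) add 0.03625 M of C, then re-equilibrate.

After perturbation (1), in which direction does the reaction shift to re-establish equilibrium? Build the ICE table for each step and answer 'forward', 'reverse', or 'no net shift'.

Direction: reverse

Q₀ = 8.2033e-08 vs Keq = 1.0220e-06 ⇒ Q<K, forward
Step 1:
                    D           C           A           X
  init          9.759      0.0983     0.01325      0.5955
  Δ           -0.1092     0.07279      0.0364      0.0364
  eq             9.65      0.1711     0.04965      0.6319
  solve Keq expr → x = 0.0364; check Q = 1.0220e-06
Then add 0.03625 M of C.
Step 2:
                    D           C           A           X
  init           9.65      0.2073     0.04965      0.6319
  Δ           0.02575    -0.01717   -0.008583   -0.008583
  eq            9.676      0.1902     0.04106      0.6233
  solve Keq expr → x = -0.008583; check Q = 1.0220e-06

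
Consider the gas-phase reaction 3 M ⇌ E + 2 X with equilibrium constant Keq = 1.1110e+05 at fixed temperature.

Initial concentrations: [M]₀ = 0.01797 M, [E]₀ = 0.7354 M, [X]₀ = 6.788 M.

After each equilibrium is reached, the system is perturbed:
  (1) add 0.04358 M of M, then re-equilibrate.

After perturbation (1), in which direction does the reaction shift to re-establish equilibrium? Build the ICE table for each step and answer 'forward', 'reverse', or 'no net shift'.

Direction: forward

Q₀ = 5.8393e+06 vs Keq = 1.1110e+05 ⇒ Q>K, reverse
Step 1:
                    M           E           X
  I           0.01797      0.7354       6.788
  C           0.04863    -0.01621    -0.03242
  E            0.0666      0.7192       6.756
  solve Keq expr → x = -0.01621; check Q = 1.1110e+05
Then add 0.04358 M of M.
Step 2:
                    M           E           X
  I            0.1102      0.7192       6.756
  C          -0.04295     0.01432     0.02863
  E           0.06723      0.7335       6.784
  solve Keq expr → x = 0.01432; check Q = 1.1110e+05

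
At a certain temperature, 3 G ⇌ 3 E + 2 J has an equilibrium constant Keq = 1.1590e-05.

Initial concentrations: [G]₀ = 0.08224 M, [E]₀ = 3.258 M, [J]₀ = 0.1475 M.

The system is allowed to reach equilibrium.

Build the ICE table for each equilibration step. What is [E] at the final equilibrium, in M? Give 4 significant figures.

Q₀ = 1353 vs Keq = 1.1590e-05 ⇒ Q>K, reverse
Step 1:
                    G           E           J
  Initial     0.08224       3.258      0.1475
  Change       0.2211     -0.2211     -0.1474
  Equil        0.3033       3.037  1.0746e-04
  solve Keq expr → x = -0.0737; check Q = 1.1590e-05

[E]_eq = 3.037 M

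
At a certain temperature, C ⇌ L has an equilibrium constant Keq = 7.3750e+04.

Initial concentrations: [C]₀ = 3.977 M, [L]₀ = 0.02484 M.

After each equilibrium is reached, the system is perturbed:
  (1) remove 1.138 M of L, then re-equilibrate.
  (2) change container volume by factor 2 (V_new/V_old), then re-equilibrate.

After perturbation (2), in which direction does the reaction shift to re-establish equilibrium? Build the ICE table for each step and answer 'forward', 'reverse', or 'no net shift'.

Direction: no net shift

Q₀ = 0.006246 vs Keq = 7.3750e+04 ⇒ Q<K, forward
Step 1:
                    C           L
  init          3.977     0.02484
  Δ            -3.977       3.977
  eq       5.4262e-05       4.002
  solve Keq expr → x = 3.977; check Q = 7.3750e+04
Then remove 1.138 M of L.
Step 2:
                    C           L
  init     5.4262e-05       2.864
  Δ       -1.5430e-05  1.5430e-05
  eq       3.8831e-05       2.864
  solve Keq expr → x = 1.5430e-05; check Q = 7.3750e+04
Then change container volume by factor 2 (V_new/V_old).
Step 3:
                    C           L
  init     1.9416e-05       1.432
  Δ                 0           0
  eq       1.9416e-05       1.432
  solve Keq expr → x = 0; check Q = 7.3750e+04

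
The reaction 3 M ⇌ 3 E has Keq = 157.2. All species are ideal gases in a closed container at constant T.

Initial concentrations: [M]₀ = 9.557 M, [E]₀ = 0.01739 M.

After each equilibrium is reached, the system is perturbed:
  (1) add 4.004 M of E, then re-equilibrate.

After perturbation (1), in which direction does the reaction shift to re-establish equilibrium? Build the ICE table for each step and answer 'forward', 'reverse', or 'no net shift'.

Q₀ = 6.0247e-09 vs Keq = 157.2 ⇒ Q<K, forward
Step 1:
                    M           E
  init          9.557     0.01739
  Δ             -8.06        8.06
  eq            1.497       8.078
  solve Keq expr → x = 2.687; check Q = 157.2
Then add 4.004 M of E.
Step 2:
                    M           E
  init          1.497       12.08
  Δ            0.6259     -0.6259
  eq            2.123       11.46
  solve Keq expr → x = -0.2086; check Q = 157.2

Direction: reverse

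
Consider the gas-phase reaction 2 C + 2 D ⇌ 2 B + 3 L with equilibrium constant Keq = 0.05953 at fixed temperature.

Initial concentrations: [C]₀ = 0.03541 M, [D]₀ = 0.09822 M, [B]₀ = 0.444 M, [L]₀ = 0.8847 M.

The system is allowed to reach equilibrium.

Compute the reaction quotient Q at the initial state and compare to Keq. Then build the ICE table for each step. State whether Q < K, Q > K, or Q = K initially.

Q₀ = 1.1285e+04; Q > K (proceeds reverse)

Q₀ = 1.1285e+04 vs Keq = 0.05953 ⇒ Q>K, reverse
Step 1:
                   C          D          B          L
  init       0.03541    0.09822      0.444     0.8847
  Δ           0.3131     0.3131    -0.3131    -0.4697
  eq          0.3486     0.4114     0.1309      0.415
  solve Keq expr → x = -0.1566; check Q = 0.05953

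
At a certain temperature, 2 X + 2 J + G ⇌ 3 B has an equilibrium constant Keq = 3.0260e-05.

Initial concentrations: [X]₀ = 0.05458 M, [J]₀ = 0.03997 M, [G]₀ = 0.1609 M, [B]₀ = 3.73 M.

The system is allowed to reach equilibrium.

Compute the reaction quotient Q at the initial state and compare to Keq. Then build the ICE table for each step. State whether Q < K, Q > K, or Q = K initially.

Q₀ = 6.7770e+07 vs Keq = 3.0260e-05 ⇒ Q>K, reverse
Step 1:
                    X           J           G           B
  I           0.05458     0.03997      0.1609        3.73
  C              2.41        2.41       1.205      -3.615
  E             2.465        2.45       1.366      0.1147
  solve Keq expr → x = -1.205; check Q = 3.0260e-05

Q₀ = 6.7770e+07; Q > K (proceeds reverse)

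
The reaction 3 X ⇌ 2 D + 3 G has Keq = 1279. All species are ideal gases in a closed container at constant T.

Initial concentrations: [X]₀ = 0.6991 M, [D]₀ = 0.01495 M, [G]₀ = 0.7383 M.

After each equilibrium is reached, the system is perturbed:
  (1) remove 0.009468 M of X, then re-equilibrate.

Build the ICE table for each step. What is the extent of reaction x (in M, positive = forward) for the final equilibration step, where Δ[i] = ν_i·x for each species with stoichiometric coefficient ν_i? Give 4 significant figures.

x = -0.002802 M

Q₀ = 2.6325e-04 vs Keq = 1279 ⇒ Q<K, forward
Step 1:
                   X          D          G
  Initial     0.6991    0.01495     0.7383
  Change     -0.6271     0.4181     0.6271
  Equil        0.072      0.433      1.365
  solve Keq expr → x = 0.209; check Q = 1279
Then remove 0.009468 M of X.
Step 2:
                   X          D          G
  Initial    0.06253      0.433      1.365
  Change    0.008406  -0.005604  -0.008406
  Equil      0.07093     0.4274      1.357
  solve Keq expr → x = -0.002802; check Q = 1279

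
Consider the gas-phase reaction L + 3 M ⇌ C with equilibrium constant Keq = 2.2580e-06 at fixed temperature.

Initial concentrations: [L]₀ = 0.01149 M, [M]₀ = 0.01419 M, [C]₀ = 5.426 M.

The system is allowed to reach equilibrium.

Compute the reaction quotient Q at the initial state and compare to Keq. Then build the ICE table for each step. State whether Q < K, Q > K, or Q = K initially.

Q₀ = 1.6528e+08; Q > K (proceeds reverse)

Q₀ = 1.6528e+08 vs Keq = 2.2580e-06 ⇒ Q>K, reverse
Step 1:
                   L          M          C
  Initial    0.01149    0.01419      5.426
  Change       5.375      16.12     -5.375
  Equil        5.386      16.14    0.05113
  solve Keq expr → x = -5.375; check Q = 2.2580e-06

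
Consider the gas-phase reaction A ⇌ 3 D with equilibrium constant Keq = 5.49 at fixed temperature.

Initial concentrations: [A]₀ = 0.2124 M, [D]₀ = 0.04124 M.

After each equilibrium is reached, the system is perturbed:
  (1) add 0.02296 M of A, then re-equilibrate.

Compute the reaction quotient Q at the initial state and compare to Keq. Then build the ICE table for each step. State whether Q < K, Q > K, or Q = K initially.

Q₀ = 3.3022e-04 vs Keq = 5.49 ⇒ Q<K, forward
Step 1:
                  A         D
  Initial    0.2124   0.04124
  Change    -0.1778    0.5335
  Equil     0.03458    0.5747
  solve Keq expr → x = 0.1778; check Q = 5.49
Then add 0.02296 M of A.
Step 2:
                  A         D
  Initial   0.05754    0.5747
  Change    -0.0145    0.0435
  Equil     0.04304    0.6182
  solve Keq expr → x = 0.0145; check Q = 5.49

Q₀ = 3.3022e-04; Q < K (proceeds forward)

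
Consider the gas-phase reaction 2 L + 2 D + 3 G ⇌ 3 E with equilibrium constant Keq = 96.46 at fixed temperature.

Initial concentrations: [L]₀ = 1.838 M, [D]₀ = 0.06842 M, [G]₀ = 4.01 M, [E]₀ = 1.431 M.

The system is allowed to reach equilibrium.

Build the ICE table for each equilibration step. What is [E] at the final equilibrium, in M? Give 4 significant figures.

Q₀ = 2.874 vs Keq = 96.46 ⇒ Q<K, forward
Step 1:
                    L           D           G           E
  init          1.838     0.06842        4.01       1.431
  Δ          -0.05477    -0.05477    -0.08215     0.08215
  eq            1.783     0.01365       3.928       1.513
  solve Keq expr → x = 0.02738; check Q = 96.46

[E]_eq = 1.513 M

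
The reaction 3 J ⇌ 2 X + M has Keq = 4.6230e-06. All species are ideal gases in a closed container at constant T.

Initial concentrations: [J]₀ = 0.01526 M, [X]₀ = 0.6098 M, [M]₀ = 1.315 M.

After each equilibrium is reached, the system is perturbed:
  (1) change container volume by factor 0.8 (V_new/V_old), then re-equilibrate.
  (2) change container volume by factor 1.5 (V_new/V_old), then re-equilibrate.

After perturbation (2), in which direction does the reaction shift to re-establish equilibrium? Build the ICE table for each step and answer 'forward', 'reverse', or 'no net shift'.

Q₀ = 1.3761e+05 vs Keq = 4.6230e-06 ⇒ Q>K, reverse
Step 1:
                  J         X         M
  I         0.01526    0.6098     1.315
  C          0.9118   -0.6079   -0.3039
  E          0.9271  0.001909     1.011
  solve Keq expr → x = -0.3039; check Q = 4.6230e-06
Then change container volume by factor 0.8 (V_new/V_old).
Step 2:
                  J         X         M
  I           1.159  0.002386     1.264
  C               0         0         0
  E           1.159  0.002386     1.264
  solve Keq expr → x = 0; check Q = 4.6230e-06
Then change container volume by factor 1.5 (V_new/V_old).
Step 3:
                  J         X         M
  I          0.7726  0.001591    0.8425
  C               0         0         0
  E          0.7726  0.001591    0.8425
  solve Keq expr → x = 0; check Q = 4.6230e-06

Direction: no net shift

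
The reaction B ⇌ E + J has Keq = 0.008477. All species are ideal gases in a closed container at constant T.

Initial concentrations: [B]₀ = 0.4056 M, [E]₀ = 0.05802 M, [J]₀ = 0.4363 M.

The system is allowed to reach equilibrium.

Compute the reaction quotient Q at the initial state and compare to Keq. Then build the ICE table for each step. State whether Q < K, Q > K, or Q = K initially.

Q₀ = 0.06241 vs Keq = 0.008477 ⇒ Q>K, reverse
Step 1:
                  B         E         J
  Initial    0.4056   0.05802    0.4363
  Change    0.04811  -0.04811  -0.04811
  Equil      0.4537  0.009908    0.3882
  solve Keq expr → x = -0.04811; check Q = 0.008477

Q₀ = 0.06241; Q > K (proceeds reverse)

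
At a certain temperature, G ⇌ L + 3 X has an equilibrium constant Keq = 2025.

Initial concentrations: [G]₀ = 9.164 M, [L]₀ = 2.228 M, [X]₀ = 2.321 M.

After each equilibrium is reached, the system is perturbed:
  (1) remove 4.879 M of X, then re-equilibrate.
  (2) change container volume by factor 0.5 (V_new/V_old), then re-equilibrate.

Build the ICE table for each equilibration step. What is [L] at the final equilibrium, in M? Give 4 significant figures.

[L]_eq = 10.58 M

Q₀ = 3.04 vs Keq = 2025 ⇒ Q<K, forward
Step 1:
                    G           L           X
  I             9.164       2.228       2.321
  C            -3.452       3.452       10.35
  E             5.712        5.68       12.68
  solve Keq expr → x = 3.452; check Q = 2025
Then remove 4.879 M of X.
Step 2:
                    G           L           X
  I             5.712        5.68       7.797
  C            -1.107       1.107       3.321
  E             4.605       6.787       11.12
  solve Keq expr → x = 1.107; check Q = 2025
Then change container volume by factor 0.5 (V_new/V_old).
Step 3:
                    G           L           X
  I             9.211       13.57       22.24
  C              2.99       -2.99       -8.97
  E              12.2       10.58       13.27
  solve Keq expr → x = -2.99; check Q = 2025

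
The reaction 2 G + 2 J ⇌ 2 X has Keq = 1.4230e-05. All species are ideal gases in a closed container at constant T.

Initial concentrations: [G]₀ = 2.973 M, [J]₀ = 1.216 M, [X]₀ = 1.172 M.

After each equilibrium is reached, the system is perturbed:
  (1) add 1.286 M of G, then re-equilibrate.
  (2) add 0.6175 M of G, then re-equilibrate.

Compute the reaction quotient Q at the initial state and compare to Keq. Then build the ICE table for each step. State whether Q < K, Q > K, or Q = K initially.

Q₀ = 0.1051; Q > K (proceeds reverse)

Q₀ = 0.1051 vs Keq = 1.4230e-05 ⇒ Q>K, reverse
Step 1:
                   G          J          X
  init         2.973      1.216      1.172
  Δ            1.136      1.136     -1.136
  eq           4.109      2.352    0.03645
  solve Keq expr → x = -0.5678; check Q = 1.4230e-05
Then add 1.286 M of G.
Step 2:
                   G          J          X
  init         5.395      2.352    0.03645
  Δ         -0.01108   -0.01108    0.01108
  eq           5.383       2.34    0.04753
  solve Keq expr → x = 0.005542; check Q = 1.4230e-05
Then add 0.6175 M of G.
Step 3:
                   G          J          X
  init         6.001       2.34    0.04753
  Δ        -0.005286  -0.005286   0.005286
  eq           5.996      2.335    0.05282
  solve Keq expr → x = 0.002643; check Q = 1.4230e-05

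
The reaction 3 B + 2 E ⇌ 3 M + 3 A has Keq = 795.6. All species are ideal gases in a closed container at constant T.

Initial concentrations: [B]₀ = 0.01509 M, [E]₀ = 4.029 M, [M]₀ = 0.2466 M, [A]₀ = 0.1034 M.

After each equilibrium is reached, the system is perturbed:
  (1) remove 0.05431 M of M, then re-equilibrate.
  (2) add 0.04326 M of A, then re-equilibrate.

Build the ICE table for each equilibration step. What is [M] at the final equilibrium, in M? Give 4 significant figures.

[M]_eq = 0.206 M

Q₀ = 0.2972 vs Keq = 795.6 ⇒ Q<K, forward
Step 1:
                    B           E           M           A
  I           0.01509       4.029      0.2466      0.1034
  C          -0.01379   -0.009192     0.01379     0.01379
  E          0.001303        4.02      0.2604      0.1172
  solve Keq expr → x = 0.004596; check Q = 795.6
Then remove 0.05431 M of M.
Step 2:
                    B           E           M           A
  I          0.001303        4.02      0.2061      0.1172
  C       -2.6795e-04 -1.7863e-04  2.6795e-04  2.6795e-04
  E          0.001035        4.02      0.2063      0.1175
  solve Keq expr → x = 8.9317e-05; check Q = 795.6
Then add 0.04326 M of A.
Step 3:
                    B           E           M           A
  I          0.001035        4.02      0.2063      0.1607
  C        3.7513e-04  2.5009e-04 -3.7513e-04 -3.7513e-04
  E           0.00141        4.02       0.206      0.1603
  solve Keq expr → x = -1.2504e-04; check Q = 795.6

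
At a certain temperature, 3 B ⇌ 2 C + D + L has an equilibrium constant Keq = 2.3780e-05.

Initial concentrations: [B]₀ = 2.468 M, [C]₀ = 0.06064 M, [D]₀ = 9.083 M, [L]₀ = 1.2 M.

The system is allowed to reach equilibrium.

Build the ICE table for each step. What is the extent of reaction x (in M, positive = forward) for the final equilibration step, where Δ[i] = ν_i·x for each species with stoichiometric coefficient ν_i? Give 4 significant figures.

Q₀ = 0.002666 vs Keq = 2.3780e-05 ⇒ Q>K, reverse
Step 1:
                  B         C         D         L
  Initial     2.468   0.06064     9.083       1.2
  Change    0.08182  -0.05455  -0.02727  -0.02727
  Equil        2.55  0.006093     9.056     1.173
  solve Keq expr → x = -0.02727; check Q = 2.3780e-05

x = -0.02727 M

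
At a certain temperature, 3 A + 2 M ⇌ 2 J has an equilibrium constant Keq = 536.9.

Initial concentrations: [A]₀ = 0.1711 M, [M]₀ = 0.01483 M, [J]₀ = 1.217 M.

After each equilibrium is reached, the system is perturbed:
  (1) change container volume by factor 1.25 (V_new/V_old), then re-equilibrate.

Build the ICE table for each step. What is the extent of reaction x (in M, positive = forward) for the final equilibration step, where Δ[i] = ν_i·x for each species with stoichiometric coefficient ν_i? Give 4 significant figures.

x = -0.01165 M

Q₀ = 1.3445e+06 vs Keq = 536.9 ⇒ Q>K, reverse
Step 1:
                  A         M         J
  Initial    0.1711   0.01483     1.217
  Change     0.2387    0.1592   -0.1592
  Equil      0.4098     0.174     1.058
  solve Keq expr → x = -0.07958; check Q = 536.9
Then change container volume by factor 1.25 (V_new/V_old).
Step 2:
                  A         M         J
  Initial    0.3279    0.1392    0.8463
  Change    0.03496   0.02331  -0.02331
  Equil      0.3628    0.1625     0.823
  solve Keq expr → x = -0.01165; check Q = 536.9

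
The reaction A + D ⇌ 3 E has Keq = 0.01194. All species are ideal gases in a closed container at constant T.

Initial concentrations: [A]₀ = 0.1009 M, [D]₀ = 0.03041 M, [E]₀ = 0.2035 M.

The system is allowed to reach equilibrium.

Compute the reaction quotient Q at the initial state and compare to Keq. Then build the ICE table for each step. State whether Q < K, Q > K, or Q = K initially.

Q₀ = 2.747 vs Keq = 0.01194 ⇒ Q>K, reverse
Step 1:
                  A         D         E
  Initial    0.1009   0.03041    0.2035
  Change    0.05029   0.05029   -0.1509
  Equil      0.1512    0.0807   0.05262
  solve Keq expr → x = -0.05029; check Q = 0.01194

Q₀ = 2.747; Q > K (proceeds reverse)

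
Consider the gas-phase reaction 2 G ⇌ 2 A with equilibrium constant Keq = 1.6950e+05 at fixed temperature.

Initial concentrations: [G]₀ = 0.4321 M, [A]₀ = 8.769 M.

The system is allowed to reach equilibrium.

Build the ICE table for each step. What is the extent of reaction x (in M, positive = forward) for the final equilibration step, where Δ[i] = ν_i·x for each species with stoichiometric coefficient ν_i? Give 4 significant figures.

Q₀ = 411.8 vs Keq = 1.6950e+05 ⇒ Q<K, forward
Step 1:
                   G          A
  Initial     0.4321      8.769
  Change     -0.4098     0.4098
  Equil      0.02229      9.179
  solve Keq expr → x = 0.2049; check Q = 1.6950e+05

x = 0.2049 M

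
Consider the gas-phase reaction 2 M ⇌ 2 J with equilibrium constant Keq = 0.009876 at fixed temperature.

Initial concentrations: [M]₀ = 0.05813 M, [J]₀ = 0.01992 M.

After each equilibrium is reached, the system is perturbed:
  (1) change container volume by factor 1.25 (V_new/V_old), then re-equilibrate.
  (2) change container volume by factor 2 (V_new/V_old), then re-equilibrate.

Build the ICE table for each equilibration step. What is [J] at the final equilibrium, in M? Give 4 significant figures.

Q₀ = 0.1174 vs Keq = 0.009876 ⇒ Q>K, reverse
Step 1:
                  M         J
  I         0.05813   0.01992
  C         0.01286  -0.01286
  E         0.07099  0.007055
  solve Keq expr → x = -0.006432; check Q = 0.009876
Then change container volume by factor 1.25 (V_new/V_old).
Step 2:
                  M         J
  I          0.0568  0.005644
  C               0         0
  E          0.0568  0.005644
  solve Keq expr → x = 0; check Q = 0.009876
Then change container volume by factor 2 (V_new/V_old).
Step 3:
                  M         J
  I          0.0284  0.002822
  C               0         0
  E          0.0284  0.002822
  solve Keq expr → x = 0; check Q = 0.009876

[J]_eq = 0.002822 M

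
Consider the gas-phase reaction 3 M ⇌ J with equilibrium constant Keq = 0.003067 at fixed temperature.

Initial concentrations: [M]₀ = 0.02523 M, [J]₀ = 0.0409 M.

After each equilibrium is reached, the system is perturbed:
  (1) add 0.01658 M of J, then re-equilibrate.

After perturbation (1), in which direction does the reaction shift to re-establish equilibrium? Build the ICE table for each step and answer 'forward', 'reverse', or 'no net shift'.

Direction: reverse

Q₀ = 2547 vs Keq = 0.003067 ⇒ Q>K, reverse
Step 1:
                   M          J
  init       0.02523     0.0409
  Δ           0.1227   -0.04089
  eq          0.1479 9.9225e-06
  solve Keq expr → x = -0.04089; check Q = 0.003067
Then add 0.01658 M of J.
Step 2:
                   M          J
  init        0.1479    0.01659
  Δ           0.0497   -0.01657
  eq          0.1976 2.3663e-05
  solve Keq expr → x = -0.01657; check Q = 0.003067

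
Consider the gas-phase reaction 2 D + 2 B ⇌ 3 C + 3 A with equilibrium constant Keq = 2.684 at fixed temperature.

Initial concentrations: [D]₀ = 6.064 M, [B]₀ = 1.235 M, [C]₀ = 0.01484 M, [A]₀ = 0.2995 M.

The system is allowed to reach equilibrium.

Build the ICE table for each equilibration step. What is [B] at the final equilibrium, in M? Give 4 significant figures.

Q₀ = 1.5655e-09 vs Keq = 2.684 ⇒ Q<K, forward
Step 1:
                    D           B           C           A
  I             6.064       1.235     0.01484      0.2995
  C           -0.8713     -0.8713       1.307       1.307
  E             5.193      0.3637       1.322       1.606
  solve Keq expr → x = 0.4356; check Q = 2.684

[B]_eq = 0.3637 M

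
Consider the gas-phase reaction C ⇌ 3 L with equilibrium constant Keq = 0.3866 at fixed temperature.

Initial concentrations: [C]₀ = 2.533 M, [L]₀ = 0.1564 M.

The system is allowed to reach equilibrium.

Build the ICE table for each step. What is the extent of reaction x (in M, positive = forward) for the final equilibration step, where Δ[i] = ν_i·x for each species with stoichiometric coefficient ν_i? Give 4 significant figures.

x = 0.2668 M

Q₀ = 0.00151 vs Keq = 0.3866 ⇒ Q<K, forward
Step 1:
                    C           L
  I             2.533      0.1564
  C           -0.2668      0.8005
  E             2.266      0.9569
  solve Keq expr → x = 0.2668; check Q = 0.3866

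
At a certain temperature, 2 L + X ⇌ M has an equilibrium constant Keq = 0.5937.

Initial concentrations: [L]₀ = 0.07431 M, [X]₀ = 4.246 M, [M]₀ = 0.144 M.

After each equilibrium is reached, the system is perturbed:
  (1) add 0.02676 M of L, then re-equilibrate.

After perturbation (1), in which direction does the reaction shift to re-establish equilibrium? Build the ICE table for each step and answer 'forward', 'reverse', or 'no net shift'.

Direction: forward

Q₀ = 6.142 vs Keq = 0.5937 ⇒ Q>K, reverse
Step 1:
                   L          X          M
  I          0.07431      4.246      0.144
  C           0.1116    0.05578   -0.05578
  E           0.1859      4.302    0.08822
  solve Keq expr → x = -0.05578; check Q = 0.5937
Then add 0.02676 M of L.
Step 2:
                   L          X          M
  I           0.2126      4.302    0.08822
  C         -0.01754  -0.008771   0.008771
  E           0.1951      4.293      0.097
  solve Keq expr → x = 0.008771; check Q = 0.5937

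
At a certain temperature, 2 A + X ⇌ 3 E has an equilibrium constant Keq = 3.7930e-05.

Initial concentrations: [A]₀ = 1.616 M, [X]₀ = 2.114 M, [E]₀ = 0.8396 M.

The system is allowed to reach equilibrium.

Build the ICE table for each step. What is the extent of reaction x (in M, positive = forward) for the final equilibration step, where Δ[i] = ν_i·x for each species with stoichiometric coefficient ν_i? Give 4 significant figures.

x = -0.2552 M

Q₀ = 0.1072 vs Keq = 3.7930e-05 ⇒ Q>K, reverse
Step 1:
                   A          X          E
  Initial      1.616      2.114     0.8396
  Change      0.5104     0.2552    -0.7655
  Equil        2.126      2.369    0.07407
  solve Keq expr → x = -0.2552; check Q = 3.7930e-05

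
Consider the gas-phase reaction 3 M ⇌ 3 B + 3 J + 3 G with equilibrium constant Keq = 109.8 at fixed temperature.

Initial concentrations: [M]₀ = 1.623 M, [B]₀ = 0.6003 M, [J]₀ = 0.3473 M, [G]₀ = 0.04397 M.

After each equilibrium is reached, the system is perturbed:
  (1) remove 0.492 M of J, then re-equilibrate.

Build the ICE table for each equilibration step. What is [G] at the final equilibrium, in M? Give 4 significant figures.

Q₀ = 1.8019e-07 vs Keq = 109.8 ⇒ Q<K, forward
Step 1:
                   M          B          J          G
  init         1.623     0.6003     0.3473    0.04397
  Δ           -1.071      1.071      1.071      1.071
  eq           0.552      1.671      1.418      1.115
  solve Keq expr → x = 0.357; check Q = 109.8
Then remove 0.492 M of J.
Step 2:
                   M          B          J          G
  init         0.552      1.671     0.9263      1.115
  Δ         -0.09554    0.09554    0.09554    0.09554
  eq          0.4564      1.767      1.022      1.211
  solve Keq expr → x = 0.03185; check Q = 109.8

[G]_eq = 1.211 M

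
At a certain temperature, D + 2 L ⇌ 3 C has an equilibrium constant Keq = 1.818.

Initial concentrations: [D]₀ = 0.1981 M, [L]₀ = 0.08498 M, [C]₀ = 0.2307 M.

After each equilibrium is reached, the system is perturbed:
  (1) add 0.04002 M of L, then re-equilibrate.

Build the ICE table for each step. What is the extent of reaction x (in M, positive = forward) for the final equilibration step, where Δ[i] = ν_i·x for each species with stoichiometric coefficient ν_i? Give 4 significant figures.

Q₀ = 8.583 vs Keq = 1.818 ⇒ Q>K, reverse
Step 1:
                   D          L          C
  init        0.1981    0.08498     0.2307
  Δ          0.01753    0.03507    -0.0526
  eq          0.2156       0.12     0.1781
  solve Keq expr → x = -0.01753; check Q = 1.818
Then add 0.04002 M of L.
Step 2:
                   D          L          C
  init        0.2156     0.1601     0.1781
  Δ        -0.007323   -0.01465    0.02197
  eq          0.2083     0.1454     0.2001
  solve Keq expr → x = 0.007323; check Q = 1.818

x = 0.007323 M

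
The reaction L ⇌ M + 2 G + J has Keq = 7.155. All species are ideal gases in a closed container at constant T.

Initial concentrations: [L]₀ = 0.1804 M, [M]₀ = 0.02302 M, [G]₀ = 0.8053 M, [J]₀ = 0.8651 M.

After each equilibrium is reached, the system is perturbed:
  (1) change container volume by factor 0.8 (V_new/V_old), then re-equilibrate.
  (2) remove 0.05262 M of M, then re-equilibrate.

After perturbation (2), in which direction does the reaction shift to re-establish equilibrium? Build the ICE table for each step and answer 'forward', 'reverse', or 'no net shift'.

Direction: forward

Q₀ = 0.07159 vs Keq = 7.155 ⇒ Q<K, forward
Step 1:
                    L           M           G           J
  Initial      0.1804     0.02302      0.8053      0.8651
  Change      -0.1503      0.1503      0.3006      0.1503
  Equil       0.03009      0.1733       1.106       1.015
  solve Keq expr → x = 0.1503; check Q = 7.155
Then change container volume by factor 0.8 (V_new/V_old).
Step 2:
                    L           M           G           J
  Initial     0.03761      0.2167       1.382       1.269
  Change      0.02277    -0.02277    -0.04553    -0.02277
  Equil       0.06037      0.1939       1.337       1.247
  solve Keq expr → x = -0.02277; check Q = 7.155
Then remove 0.05262 M of M.
Step 3:
                    L           M           G           J
  Initial     0.06037      0.1413       1.337       1.247
  Change     -0.01097     0.01097     0.02194     0.01097
  Equil        0.0494      0.1523       1.359       1.257
  solve Keq expr → x = 0.01097; check Q = 7.155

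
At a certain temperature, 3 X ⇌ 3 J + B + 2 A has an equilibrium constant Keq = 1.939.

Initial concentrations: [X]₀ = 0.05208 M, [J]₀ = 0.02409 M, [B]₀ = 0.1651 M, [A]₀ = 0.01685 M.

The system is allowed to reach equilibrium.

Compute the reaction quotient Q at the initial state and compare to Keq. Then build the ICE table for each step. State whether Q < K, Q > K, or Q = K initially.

Q₀ = 4.6392e-06 vs Keq = 1.939 ⇒ Q<K, forward
Step 1:
                   X          J          B          A
  Initial    0.05208    0.02409     0.1651    0.01685
  Change    -0.04774    0.04774    0.01591    0.03182
  Equil     0.004344    0.07183      0.181    0.04867
  solve Keq expr → x = 0.01591; check Q = 1.939

Q₀ = 4.6392e-06; Q < K (proceeds forward)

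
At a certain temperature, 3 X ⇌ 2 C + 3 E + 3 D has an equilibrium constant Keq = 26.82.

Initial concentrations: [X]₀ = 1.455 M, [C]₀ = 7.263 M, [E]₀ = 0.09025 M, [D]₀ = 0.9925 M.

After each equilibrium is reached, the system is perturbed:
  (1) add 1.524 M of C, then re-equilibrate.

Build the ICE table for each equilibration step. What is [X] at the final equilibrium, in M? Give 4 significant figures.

Q₀ = 0.01231 vs Keq = 26.82 ⇒ Q<K, forward
Step 1:
                    X           C           E           D
  I             1.455       7.263     0.09025      0.9925
  C           -0.4505      0.3003      0.4505      0.4505
  E             1.004       7.563      0.5408       1.443
  solve Keq expr → x = 0.1502; check Q = 26.82
Then add 1.524 M of C.
Step 2:
                    X           C           E           D
  I             1.004       9.087      0.5408       1.443
  C           0.03363    -0.02242    -0.03363    -0.03363
  E             1.038       9.065      0.5071       1.409
  solve Keq expr → x = -0.01121; check Q = 26.82

[X]_eq = 1.038 M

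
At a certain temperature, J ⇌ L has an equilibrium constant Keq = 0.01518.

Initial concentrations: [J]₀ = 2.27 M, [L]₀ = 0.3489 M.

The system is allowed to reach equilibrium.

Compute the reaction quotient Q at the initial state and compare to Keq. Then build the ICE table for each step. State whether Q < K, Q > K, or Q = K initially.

Q₀ = 0.1537; Q > K (proceeds reverse)

Q₀ = 0.1537 vs Keq = 0.01518 ⇒ Q>K, reverse
Step 1:
                   J          L
  Initial       2.27     0.3489
  Change      0.3097    -0.3097
  Equil         2.58    0.03916
  solve Keq expr → x = -0.3097; check Q = 0.01518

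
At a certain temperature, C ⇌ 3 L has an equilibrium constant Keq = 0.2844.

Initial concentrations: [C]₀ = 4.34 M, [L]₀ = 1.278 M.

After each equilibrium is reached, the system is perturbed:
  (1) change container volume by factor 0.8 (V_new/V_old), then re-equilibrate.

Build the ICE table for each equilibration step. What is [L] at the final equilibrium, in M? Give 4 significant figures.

Q₀ = 0.481 vs Keq = 0.2844 ⇒ Q>K, reverse
Step 1:
                    C           L
  Initial        4.34       1.278
  Change      0.06662     -0.1999
  Equil         4.407       1.078
  solve Keq expr → x = -0.06662; check Q = 0.2844
Then change container volume by factor 0.8 (V_new/V_old).
Step 2:
                    C           L
  Initial       5.508       1.348
  Change      0.06068      -0.182
  Equil         5.569       1.166
  solve Keq expr → x = -0.06068; check Q = 0.2844

[L]_eq = 1.166 M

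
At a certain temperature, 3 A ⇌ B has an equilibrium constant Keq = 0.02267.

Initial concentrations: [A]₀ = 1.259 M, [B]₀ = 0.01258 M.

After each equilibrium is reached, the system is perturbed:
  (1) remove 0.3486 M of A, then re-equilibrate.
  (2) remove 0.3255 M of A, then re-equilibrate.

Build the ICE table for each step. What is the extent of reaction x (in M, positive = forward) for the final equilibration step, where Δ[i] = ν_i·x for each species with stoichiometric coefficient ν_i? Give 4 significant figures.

Q₀ = 0.006304 vs Keq = 0.02267 ⇒ Q<K, forward
Step 1:
                  A         B
  init        1.259   0.01258
  Δ        -0.07511   0.02504
  eq          1.184   0.03762
  solve Keq expr → x = 0.02504; check Q = 0.02267
Then remove 0.3486 M of A.
Step 2:
                  A         B
  init       0.8353   0.03762
  Δ         0.06348  -0.02116
  eq         0.8988   0.01646
  solve Keq expr → x = -0.02116; check Q = 0.02267
Then remove 0.3255 M of A.
Step 3:
                  A         B
  init       0.5733   0.01646
  Δ         0.03414  -0.01138
  eq         0.6074   0.00508
  solve Keq expr → x = -0.01138; check Q = 0.02267

x = -0.01138 M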